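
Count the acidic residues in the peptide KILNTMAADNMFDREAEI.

Aspartate (D) and glutamate (E) have carboxylic-acid side chains and are the acidic amino acids.
Matching residues: D9, D13, E15, E17.

4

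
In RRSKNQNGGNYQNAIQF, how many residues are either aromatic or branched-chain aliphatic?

Aromatic: F, W, Y. Branched-chain aliphatic: I, L, V.
Aromatic residues here: Y11, F17 (2).
Branched-chain aliphatic residues here: I15 (1).
The two groups share no amino acid, so total = 2 + 1 = 3.

3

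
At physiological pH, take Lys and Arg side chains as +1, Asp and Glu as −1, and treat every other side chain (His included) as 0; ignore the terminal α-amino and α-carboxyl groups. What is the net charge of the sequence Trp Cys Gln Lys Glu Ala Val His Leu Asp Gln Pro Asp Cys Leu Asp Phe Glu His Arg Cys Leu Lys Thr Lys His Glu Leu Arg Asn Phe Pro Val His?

Positive (K, R): Lys4, Arg20, Lys23, Lys25, Arg29 → +5.
Negative (D, E): Glu5, Asp10, Asp13, Asp16, Glu18, Glu27 → −6.
Net charge = (+5) + (−6) = −1.

-1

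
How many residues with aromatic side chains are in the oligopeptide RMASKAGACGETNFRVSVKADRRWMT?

2

F, W, and Y each carry an aromatic ring on the side chain.
Matching residues: F14, W24.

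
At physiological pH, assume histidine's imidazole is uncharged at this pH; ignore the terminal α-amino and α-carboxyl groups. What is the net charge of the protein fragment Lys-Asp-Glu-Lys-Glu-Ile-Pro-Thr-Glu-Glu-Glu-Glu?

-5

The side chains ionized at physiological pH are Lys/Arg (+1) and Asp/Glu (−1); with His treated as neutral, nothing else contributes.
Positive (K, R): Lys1, Lys4 → +2.
Negative (D, E): Asp2, Glu3, Glu5, Glu9, Glu10, Glu11, Glu12 → −7.
Net charge = (+2) + (−7) = −5.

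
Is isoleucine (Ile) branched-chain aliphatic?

The BCAAs are Val, Leu, and Ile — aliphatic side chains with a branch point.
Isoleucine is in this group.

Yes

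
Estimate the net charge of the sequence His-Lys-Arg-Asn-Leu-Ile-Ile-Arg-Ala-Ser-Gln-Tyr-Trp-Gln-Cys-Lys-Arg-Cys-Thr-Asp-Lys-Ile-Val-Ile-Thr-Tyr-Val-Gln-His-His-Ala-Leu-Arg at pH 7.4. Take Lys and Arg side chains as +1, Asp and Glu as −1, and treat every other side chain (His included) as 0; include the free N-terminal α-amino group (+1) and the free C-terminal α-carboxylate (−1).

+6

Positive (K, R): Lys2, Arg3, Arg8, Lys16, Arg17, Lys21, Arg33 → +7.
Negative (D, E): Asp20 → −1.
The N-terminus (+1) and C-terminus (−1) cancel.
Net charge = (+7) + (−1) = +6.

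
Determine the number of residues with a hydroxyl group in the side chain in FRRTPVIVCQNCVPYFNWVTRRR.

Serine (S), threonine (T), and tyrosine (Y) each carry a hydroxyl group on the side chain.
Matching residues: T4, Y15, T20.

3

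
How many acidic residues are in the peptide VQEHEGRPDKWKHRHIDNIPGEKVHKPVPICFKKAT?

The acidic residues are Asp (D) and Glu (E), whose side chains end in a carboxylate group.
Matching residues: E3, E5, D9, D17, E22.

5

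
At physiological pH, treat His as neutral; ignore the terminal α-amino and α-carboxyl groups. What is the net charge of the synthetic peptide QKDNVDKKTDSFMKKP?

+2

The side chains ionized at physiological pH are Lys/Arg (+1) and Asp/Glu (−1); with His treated as neutral, nothing else contributes.
Positive (K, R): K2, K7, K8, K14, K15 → +5.
Negative (D, E): D3, D6, D10 → −3.
Net charge = (+5) + (−3) = +2.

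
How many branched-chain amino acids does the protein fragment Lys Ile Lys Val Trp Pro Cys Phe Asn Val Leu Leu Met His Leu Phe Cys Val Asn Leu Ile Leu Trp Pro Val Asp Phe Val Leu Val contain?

14

V, L, and I make up the branched-chain aliphatic group.
Matching residues: Ile2, Val4, Val10, Leu11, Leu12, Leu15, Val18, Leu20, Ile21, Leu22, Val25, Val28, Leu29, Val30.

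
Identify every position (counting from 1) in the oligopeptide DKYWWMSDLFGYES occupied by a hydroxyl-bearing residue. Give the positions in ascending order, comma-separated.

The –OH-bearing residues are Ser, Thr (aliphatic alcohols), and Tyr (phenol).
Matching residues: Y3, S7, Y12, S14.

3, 7, 12, 14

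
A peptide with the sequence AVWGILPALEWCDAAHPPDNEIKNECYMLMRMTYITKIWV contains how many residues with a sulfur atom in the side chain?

5

Cysteine (C, thiol) and methionine (M, thioether) are the two sulfur-containing amino acids.
Matching residues: C12, C26, M28, M30, M32.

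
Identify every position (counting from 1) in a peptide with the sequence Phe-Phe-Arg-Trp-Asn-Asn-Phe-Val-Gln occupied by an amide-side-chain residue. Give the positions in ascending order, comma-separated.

The amide-side-chain residues are Asn (N) and Gln (Q).
Matching residues: Asn5, Asn6, Gln9.

5, 6, 9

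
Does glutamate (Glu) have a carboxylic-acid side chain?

Only D (aspartate) and E (glutamate) carry a side-chain carboxylic acid.
Glutamate is in this group.

Yes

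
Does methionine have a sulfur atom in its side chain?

Yes

Only Cys (C) and Met (M) have a sulfur atom in the side chain.
Methionine is in this group.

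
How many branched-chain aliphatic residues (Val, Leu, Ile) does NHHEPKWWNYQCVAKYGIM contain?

2

Matching residues: V13, I18.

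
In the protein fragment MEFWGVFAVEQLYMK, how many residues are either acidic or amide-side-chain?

Acidic: D, E. Amide-side-chain: N, Q.
Acidic residues here: E2, E10 (2).
Amide-side-chain residues here: Q11 (1).
The two groups share no amino acid, so total = 2 + 1 = 3.

3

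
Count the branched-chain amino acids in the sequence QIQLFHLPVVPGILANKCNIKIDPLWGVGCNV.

The BCAAs are Val, Leu, and Ile — aliphatic side chains with a branch point.
Matching residues: I2, L4, L7, V9, V10, I13, L14, I20, I22, L25, V28, V32.

12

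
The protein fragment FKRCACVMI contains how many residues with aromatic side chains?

F, W, and Y each carry an aromatic ring on the side chain.
Matching residues: F1.

1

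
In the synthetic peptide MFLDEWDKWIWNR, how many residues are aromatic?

4

The aromatic amino acids are Phe (F, benzyl), Trp (W, indole), and Tyr (Y, phenol).
Matching residues: F2, W6, W9, W11.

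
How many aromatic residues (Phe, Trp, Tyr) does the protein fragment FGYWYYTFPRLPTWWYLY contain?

Matching residues: F1, Y3, W4, Y5, Y6, F8, W14, W15, Y16, Y18.

10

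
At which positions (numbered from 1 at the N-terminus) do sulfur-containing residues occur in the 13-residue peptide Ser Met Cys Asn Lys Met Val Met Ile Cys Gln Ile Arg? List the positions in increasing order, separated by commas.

2, 3, 6, 8, 10

The sulfur-bearing residues are cysteine (–SH) and methionine (–S–CH₃).
Matching residues: Met2, Cys3, Met6, Met8, Cys10.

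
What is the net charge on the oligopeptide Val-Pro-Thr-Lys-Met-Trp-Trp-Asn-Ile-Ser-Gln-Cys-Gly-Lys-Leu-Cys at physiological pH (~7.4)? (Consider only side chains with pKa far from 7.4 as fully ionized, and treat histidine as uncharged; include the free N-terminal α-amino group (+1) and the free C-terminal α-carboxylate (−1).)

Near pH 7.4, K and R contribute +1 each, D and E contribute −1 each, and every other side chain (His included, as stated) is uncharged.
Positive (K, R): Lys4, Lys14 → +2.
Negative (D, E): none → −0.
The N-terminus (+1) and C-terminus (−1) cancel.
Net charge = (+2) + (−0) = +2.

+2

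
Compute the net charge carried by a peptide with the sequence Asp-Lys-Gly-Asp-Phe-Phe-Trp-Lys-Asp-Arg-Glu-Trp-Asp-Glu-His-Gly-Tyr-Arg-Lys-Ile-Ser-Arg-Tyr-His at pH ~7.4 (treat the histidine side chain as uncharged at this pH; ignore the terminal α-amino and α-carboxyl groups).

0

At pH ~7.4 the Lys and Arg side chains are protonated (+1), the Asp and Glu side chains are deprotonated (−1), and with His taken as neutral all other side chains carry no charge.
Positive (K, R): Lys2, Lys8, Arg10, Arg18, Lys19, Arg22 → +6.
Negative (D, E): Asp1, Asp4, Asp9, Glu11, Asp13, Glu14 → −6.
Net charge = (+6) + (−6) = 0.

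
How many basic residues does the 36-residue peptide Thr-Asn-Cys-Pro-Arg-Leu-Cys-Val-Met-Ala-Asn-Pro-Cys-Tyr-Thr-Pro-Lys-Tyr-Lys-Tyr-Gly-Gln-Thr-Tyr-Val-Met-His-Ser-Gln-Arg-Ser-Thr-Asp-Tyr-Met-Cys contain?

K, R, and H are the three residues with basic side chains (ε-amine, guanidinium, and imidazole respectively).
Matching residues: Arg5, Lys17, Lys19, His27, Arg30.

5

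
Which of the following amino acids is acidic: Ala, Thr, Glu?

Glu

Aspartate (D) and glutamate (E) have carboxylic-acid side chains and are the acidic amino acids.
Of the listed options, only Glu belongs to this group.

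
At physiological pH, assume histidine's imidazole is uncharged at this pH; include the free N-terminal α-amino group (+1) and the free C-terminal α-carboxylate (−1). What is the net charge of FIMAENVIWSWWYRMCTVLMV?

0

The side chains ionized at physiological pH are Lys/Arg (+1) and Asp/Glu (−1); with His treated as neutral, nothing else contributes.
Positive (K, R): R14 → +1.
Negative (D, E): E5 → −1.
The N-terminus (+1) and C-terminus (−1) cancel.
Net charge = (+1) + (−1) = 0.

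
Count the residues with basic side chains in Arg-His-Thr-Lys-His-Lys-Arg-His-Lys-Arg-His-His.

The basic amino acids are Lys (K), Arg (R), and His (H).
Matching residues: Arg1, His2, Lys4, His5, Lys6, Arg7, His8, Lys9, Arg10, His11, His12.

11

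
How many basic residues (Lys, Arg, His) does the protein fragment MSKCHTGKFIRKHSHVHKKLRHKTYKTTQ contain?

14

Matching residues: K3, H5, K8, R11, K12, H13, H15, H17, K18, K19, R21, H22, K23, K26.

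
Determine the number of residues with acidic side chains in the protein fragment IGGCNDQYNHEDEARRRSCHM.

4

Only D (aspartate) and E (glutamate) carry a side-chain carboxylic acid.
Matching residues: D6, E11, D12, E13.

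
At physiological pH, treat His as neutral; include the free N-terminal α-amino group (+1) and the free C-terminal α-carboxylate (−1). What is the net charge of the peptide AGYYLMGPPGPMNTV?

At pH ~7.4 the Lys and Arg side chains are protonated (+1), the Asp and Glu side chains are deprotonated (−1), and with His taken as neutral all other side chains carry no charge.
Positive (K, R): none → +0.
Negative (D, E): none → −0.
The N-terminus (+1) and C-terminus (−1) cancel.
Net charge = (+0) + (−0) = 0.

0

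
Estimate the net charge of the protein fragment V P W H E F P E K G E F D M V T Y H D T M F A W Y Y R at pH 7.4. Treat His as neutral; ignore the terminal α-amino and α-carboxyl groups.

-3

The side chains ionized at physiological pH are Lys/Arg (+1) and Asp/Glu (−1); with His treated as neutral, nothing else contributes.
Positive (K, R): K9, R27 → +2.
Negative (D, E): E5, E8, E11, D13, D19 → −5.
Net charge = (+2) + (−5) = −3.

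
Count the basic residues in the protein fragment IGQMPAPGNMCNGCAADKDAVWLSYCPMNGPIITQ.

1

K, R, and H are the three residues with basic side chains (ε-amine, guanidinium, and imidazole respectively).
Matching residues: K18.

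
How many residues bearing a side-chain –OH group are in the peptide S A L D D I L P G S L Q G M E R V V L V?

The –OH-bearing residues are Ser, Thr (aliphatic alcohols), and Tyr (phenol).
Matching residues: S1, S10.

2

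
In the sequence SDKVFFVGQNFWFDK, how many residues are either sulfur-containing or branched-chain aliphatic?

2

Sulfur-containing: C, M. Branched-chain aliphatic: I, L, V.
Sulfur-containing residues here: none (0).
Branched-chain aliphatic residues here: V4, V7 (2).
The two groups share no amino acid, so total = 0 + 2 = 2.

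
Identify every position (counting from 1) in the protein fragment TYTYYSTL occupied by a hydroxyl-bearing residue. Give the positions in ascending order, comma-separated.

1, 2, 3, 4, 5, 6, 7

The –OH-bearing residues are Ser, Thr (aliphatic alcohols), and Tyr (phenol).
Matching residues: T1, Y2, T3, Y4, Y5, S6, T7.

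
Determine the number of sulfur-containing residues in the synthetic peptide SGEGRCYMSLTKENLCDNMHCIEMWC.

7

Only Cys (C) and Met (M) have a sulfur atom in the side chain.
Matching residues: C6, M8, C16, M19, C21, M24, C26.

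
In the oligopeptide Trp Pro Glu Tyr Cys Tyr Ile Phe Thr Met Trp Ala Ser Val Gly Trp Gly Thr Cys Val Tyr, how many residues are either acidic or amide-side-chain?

Acidic: D, E. Amide-side-chain: N, Q.
Acidic residues here: Glu3 (1).
Amide-side-chain residues here: none (0).
The two groups share no amino acid, so total = 1 + 0 = 1.

1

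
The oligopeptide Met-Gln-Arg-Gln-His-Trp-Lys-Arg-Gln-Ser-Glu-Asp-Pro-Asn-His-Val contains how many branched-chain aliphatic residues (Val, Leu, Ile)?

Matching residues: Val16.

1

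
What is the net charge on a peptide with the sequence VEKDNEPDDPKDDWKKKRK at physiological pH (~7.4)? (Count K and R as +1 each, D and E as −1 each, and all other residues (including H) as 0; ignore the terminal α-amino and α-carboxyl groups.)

0

Positive (K, R): K3, K11, K15, K16, K17, R18, K19 → +7.
Negative (D, E): E2, D4, E6, D8, D9, D12, D13 → −7.
Net charge = (+7) + (−7) = 0.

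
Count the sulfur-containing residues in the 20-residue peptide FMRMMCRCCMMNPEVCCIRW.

10

The sulfur-bearing residues are cysteine (–SH) and methionine (–S–CH₃).
Matching residues: M2, M4, M5, C6, C8, C9, M10, M11, C16, C17.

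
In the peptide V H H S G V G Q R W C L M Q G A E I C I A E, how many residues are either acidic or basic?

Acidic: D, E. Basic: H, K, R.
Acidic residues here: E17, E22 (2).
Basic residues here: H2, H3, R9 (3).
The two groups share no amino acid, so total = 2 + 3 = 5.

5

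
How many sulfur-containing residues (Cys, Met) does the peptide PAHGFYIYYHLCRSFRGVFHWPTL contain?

1

Matching residues: C12.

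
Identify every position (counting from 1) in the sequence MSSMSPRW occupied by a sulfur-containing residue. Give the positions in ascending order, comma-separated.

Only Cys (C) and Met (M) have a sulfur atom in the side chain.
Matching residues: M1, M4.

1, 4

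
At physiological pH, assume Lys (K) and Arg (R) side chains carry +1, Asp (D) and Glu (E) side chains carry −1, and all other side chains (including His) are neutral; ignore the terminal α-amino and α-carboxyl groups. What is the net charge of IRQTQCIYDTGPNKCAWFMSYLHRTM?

Positive (K, R): R2, K14, R24 → +3.
Negative (D, E): D9 → −1.
Net charge = (+3) + (−1) = +2.

+2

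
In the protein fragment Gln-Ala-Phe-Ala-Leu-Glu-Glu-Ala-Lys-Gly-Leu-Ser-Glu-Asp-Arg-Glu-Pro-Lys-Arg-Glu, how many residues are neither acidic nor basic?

Acidic: D, E. Basic: K, R, H. All other residues are neither.
Matching residues: Gln1, Ala2, Phe3, Ala4, Leu5, Ala8, Gly10, Leu11, Ser12, Pro17.

10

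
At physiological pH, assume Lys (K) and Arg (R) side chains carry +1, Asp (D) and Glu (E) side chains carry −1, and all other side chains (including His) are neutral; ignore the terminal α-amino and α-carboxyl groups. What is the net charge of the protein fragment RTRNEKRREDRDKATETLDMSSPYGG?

+1

Positive (K, R): R1, R3, K6, R7, R8, R11, K13 → +7.
Negative (D, E): E5, E9, D10, D12, E16, D19 → −6.
Net charge = (+7) + (−6) = +1.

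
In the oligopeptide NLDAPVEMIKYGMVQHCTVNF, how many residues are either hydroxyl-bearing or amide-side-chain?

5

Hydroxyl-bearing: S, T, Y. Amide-side-chain: N, Q.
Hydroxyl-bearing residues here: Y11, T18 (2).
Amide-side-chain residues here: N1, Q15, N20 (3).
The two groups share no amino acid, so total = 2 + 3 = 5.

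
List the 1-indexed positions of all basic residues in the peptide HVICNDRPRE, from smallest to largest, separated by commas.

1, 7, 9

The basic amino acids are Lys (K), Arg (R), and His (H).
Matching residues: H1, R7, R9.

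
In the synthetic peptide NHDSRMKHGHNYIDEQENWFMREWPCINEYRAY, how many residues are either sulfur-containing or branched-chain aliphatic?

Sulfur-containing: C, M. Branched-chain aliphatic: I, L, V.
Sulfur-containing residues here: M6, M21, C26 (3).
Branched-chain aliphatic residues here: I13, I27 (2).
The two groups share no amino acid, so total = 3 + 2 = 5.

5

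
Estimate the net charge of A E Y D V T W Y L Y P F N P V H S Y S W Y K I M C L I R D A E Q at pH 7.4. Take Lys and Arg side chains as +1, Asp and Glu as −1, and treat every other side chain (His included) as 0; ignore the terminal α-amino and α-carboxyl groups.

Positive (K, R): K22, R28 → +2.
Negative (D, E): E2, D4, D29, E31 → −4.
Net charge = (+2) + (−4) = −2.

-2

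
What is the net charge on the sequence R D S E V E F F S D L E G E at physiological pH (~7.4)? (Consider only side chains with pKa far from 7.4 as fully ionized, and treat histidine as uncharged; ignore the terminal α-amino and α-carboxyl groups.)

Near pH 7.4, K and R contribute +1 each, D and E contribute −1 each, and every other side chain (His included, as stated) is uncharged.
Positive (K, R): R1 → +1.
Negative (D, E): D2, E4, E6, D10, E12, E14 → −6.
Net charge = (+1) + (−6) = −5.

-5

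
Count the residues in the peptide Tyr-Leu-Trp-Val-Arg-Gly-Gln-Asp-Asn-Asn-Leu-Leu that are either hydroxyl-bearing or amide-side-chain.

4

Hydroxyl-bearing: S, T, Y. Amide-side-chain: N, Q.
Hydroxyl-bearing residues here: Tyr1 (1).
Amide-side-chain residues here: Gln7, Asn9, Asn10 (3).
The two groups share no amino acid, so total = 1 + 3 = 4.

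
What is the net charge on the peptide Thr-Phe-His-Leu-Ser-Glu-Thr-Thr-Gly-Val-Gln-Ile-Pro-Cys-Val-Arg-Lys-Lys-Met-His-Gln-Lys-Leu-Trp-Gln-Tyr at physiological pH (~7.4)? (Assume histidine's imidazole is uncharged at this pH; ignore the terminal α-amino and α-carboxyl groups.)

The side chains ionized at physiological pH are Lys/Arg (+1) and Asp/Glu (−1); with His treated as neutral, nothing else contributes.
Positive (K, R): Arg16, Lys17, Lys18, Lys22 → +4.
Negative (D, E): Glu6 → −1.
Net charge = (+4) + (−1) = +3.

+3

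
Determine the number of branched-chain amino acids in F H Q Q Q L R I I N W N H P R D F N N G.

Valine (V), leucine (L), and isoleucine (I) are the branched-chain amino acids.
Matching residues: L6, I8, I9.

3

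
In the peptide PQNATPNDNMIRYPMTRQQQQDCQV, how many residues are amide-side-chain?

Only N (asparagine) and Q (glutamine) carry a side-chain carboxamide.
Matching residues: Q2, N3, N7, N9, Q18, Q19, Q20, Q21, Q24.

9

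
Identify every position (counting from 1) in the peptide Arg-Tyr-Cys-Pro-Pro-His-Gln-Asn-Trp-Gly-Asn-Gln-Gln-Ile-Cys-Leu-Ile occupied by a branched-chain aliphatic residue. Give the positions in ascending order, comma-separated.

Matching residues: Ile14, Leu16, Ile17.

14, 16, 17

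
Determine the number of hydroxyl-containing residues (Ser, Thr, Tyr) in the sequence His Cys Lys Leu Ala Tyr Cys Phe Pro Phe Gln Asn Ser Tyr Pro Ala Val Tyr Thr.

Matching residues: Tyr6, Ser13, Tyr14, Tyr18, Thr19.

5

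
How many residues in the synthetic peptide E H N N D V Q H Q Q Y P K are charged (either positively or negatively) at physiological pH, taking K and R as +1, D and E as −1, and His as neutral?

Charged side chains at pH ~7.4: K, R (positive); D, E (negative).
Matching residues: E1, D5, K13.

3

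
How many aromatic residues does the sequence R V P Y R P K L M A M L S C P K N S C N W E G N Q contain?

The aromatic amino acids are Phe (F, benzyl), Trp (W, indole), and Tyr (Y, phenol).
Matching residues: Y4, W21.

2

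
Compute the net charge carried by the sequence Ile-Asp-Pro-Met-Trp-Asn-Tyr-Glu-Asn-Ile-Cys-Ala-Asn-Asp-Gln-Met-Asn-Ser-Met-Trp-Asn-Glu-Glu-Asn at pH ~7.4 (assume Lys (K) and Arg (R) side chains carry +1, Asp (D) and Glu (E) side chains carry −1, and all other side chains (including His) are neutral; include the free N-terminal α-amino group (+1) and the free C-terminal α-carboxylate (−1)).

Positive (K, R): none → +0.
Negative (D, E): Asp2, Glu8, Asp14, Glu22, Glu23 → −5.
The N-terminus (+1) and C-terminus (−1) cancel.
Net charge = (+0) + (−5) = −5.

-5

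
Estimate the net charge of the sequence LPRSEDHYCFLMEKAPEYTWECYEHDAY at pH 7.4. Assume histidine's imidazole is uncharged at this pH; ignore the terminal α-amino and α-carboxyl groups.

At pH ~7.4 the Lys and Arg side chains are protonated (+1), the Asp and Glu side chains are deprotonated (−1), and with His taken as neutral all other side chains carry no charge.
Positive (K, R): R3, K14 → +2.
Negative (D, E): E5, D6, E13, E17, E21, E24, D26 → −7.
Net charge = (+2) + (−7) = −5.

-5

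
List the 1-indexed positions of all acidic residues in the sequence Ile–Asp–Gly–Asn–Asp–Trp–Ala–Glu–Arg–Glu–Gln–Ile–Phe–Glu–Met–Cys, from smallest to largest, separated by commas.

2, 5, 8, 10, 14

Aspartate (D) and glutamate (E) have carboxylic-acid side chains and are the acidic amino acids.
Matching residues: Asp2, Asp5, Glu8, Glu10, Glu14.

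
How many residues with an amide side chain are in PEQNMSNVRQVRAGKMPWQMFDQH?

Only N (asparagine) and Q (glutamine) carry a side-chain carboxamide.
Matching residues: Q3, N4, N7, Q10, Q19, Q23.

6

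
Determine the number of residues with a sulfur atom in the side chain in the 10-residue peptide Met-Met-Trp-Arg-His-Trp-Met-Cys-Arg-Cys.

Cysteine (C, thiol) and methionine (M, thioether) are the two sulfur-containing amino acids.
Matching residues: Met1, Met2, Met7, Cys8, Cys10.

5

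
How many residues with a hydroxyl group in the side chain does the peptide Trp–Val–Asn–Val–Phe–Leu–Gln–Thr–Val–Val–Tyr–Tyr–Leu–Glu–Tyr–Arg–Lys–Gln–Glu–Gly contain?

4

The –OH-bearing residues are Ser, Thr (aliphatic alcohols), and Tyr (phenol).
Matching residues: Thr8, Tyr11, Tyr12, Tyr15.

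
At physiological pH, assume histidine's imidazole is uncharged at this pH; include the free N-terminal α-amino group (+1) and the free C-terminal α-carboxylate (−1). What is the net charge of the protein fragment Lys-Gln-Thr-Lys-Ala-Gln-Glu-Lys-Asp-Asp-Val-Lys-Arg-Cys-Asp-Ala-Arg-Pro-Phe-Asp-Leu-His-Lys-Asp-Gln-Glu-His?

0

The side chains ionized at physiological pH are Lys/Arg (+1) and Asp/Glu (−1); with His treated as neutral, nothing else contributes.
Positive (K, R): Lys1, Lys4, Lys8, Lys12, Arg13, Arg17, Lys23 → +7.
Negative (D, E): Glu7, Asp9, Asp10, Asp15, Asp20, Asp24, Glu26 → −7.
The N-terminus (+1) and C-terminus (−1) cancel.
Net charge = (+7) + (−7) = 0.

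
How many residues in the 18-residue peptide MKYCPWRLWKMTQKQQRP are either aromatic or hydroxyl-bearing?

Aromatic: F, W, Y. Hydroxyl-bearing: S, T, Y.
Aromatic residues here: Y3, W6, W9 (3).
Hydroxyl-bearing residues here: Y3, T12 (2).
Y is in both groups, so the 1 Y residue must not be double-counted.
Total = 3 + 2 − 1 = 4.

4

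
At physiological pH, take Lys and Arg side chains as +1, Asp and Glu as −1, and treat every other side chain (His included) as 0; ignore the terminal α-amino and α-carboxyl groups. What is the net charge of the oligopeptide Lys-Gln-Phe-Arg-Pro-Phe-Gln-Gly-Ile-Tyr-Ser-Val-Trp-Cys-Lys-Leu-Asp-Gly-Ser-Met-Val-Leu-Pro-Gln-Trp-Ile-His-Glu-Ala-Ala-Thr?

Positive (K, R): Lys1, Arg4, Lys15 → +3.
Negative (D, E): Asp17, Glu28 → −2.
Net charge = (+3) + (−2) = +1.

+1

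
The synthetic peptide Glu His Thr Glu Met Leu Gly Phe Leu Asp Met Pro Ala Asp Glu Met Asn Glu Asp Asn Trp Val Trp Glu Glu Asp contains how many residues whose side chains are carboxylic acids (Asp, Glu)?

10

Matching residues: Glu1, Glu4, Asp10, Asp14, Glu15, Glu18, Asp19, Glu24, Glu25, Asp26.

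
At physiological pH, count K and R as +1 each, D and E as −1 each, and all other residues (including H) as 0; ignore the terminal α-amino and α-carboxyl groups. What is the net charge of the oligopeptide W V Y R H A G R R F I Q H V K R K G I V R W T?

+7

Positive (K, R): R4, R8, R9, K15, R16, K17, R21 → +7.
Negative (D, E): none → −0.
Net charge = (+7) + (−0) = +7.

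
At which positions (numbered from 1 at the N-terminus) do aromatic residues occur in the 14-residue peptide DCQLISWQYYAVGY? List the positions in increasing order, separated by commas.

F, W, and Y each carry an aromatic ring on the side chain.
Matching residues: W7, Y9, Y10, Y14.

7, 9, 10, 14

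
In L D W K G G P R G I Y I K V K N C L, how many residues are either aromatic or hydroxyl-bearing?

Aromatic: F, W, Y. Hydroxyl-bearing: S, T, Y.
Aromatic residues here: W3, Y11 (2).
Hydroxyl-bearing residues here: Y11 (1).
Y is in both groups, so the 1 Y residue must not be double-counted.
Total = 2 + 1 − 1 = 2.

2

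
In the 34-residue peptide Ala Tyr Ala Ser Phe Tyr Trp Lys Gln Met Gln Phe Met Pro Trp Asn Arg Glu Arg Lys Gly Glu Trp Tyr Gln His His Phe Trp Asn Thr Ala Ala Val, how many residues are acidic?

2

The acidic residues are Asp (D) and Glu (E), whose side chains end in a carboxylate group.
Matching residues: Glu18, Glu22.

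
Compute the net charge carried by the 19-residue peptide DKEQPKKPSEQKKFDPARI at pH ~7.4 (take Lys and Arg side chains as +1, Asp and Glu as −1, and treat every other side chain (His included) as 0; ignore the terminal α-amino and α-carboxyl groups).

+2

Positive (K, R): K2, K6, K7, K12, K13, R18 → +6.
Negative (D, E): D1, E3, E10, D15 → −4.
Net charge = (+6) + (−4) = +2.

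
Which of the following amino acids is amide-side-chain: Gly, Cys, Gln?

Gln

Only N (asparagine) and Q (glutamine) carry a side-chain carboxamide.
Of the listed options, only Gln belongs to this group.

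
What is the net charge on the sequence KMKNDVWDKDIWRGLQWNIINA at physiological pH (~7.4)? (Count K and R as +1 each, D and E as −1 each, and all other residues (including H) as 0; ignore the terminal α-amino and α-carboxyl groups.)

Positive (K, R): K1, K3, K9, R13 → +4.
Negative (D, E): D5, D8, D10 → −3.
Net charge = (+4) + (−3) = +1.

+1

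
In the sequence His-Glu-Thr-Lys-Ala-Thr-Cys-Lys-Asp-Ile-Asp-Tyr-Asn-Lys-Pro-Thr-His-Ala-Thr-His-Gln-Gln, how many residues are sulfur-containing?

Only Cys (C) and Met (M) have a sulfur atom in the side chain.
Matching residues: Cys7.

1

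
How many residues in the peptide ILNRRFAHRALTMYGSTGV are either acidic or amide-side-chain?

Acidic: D, E. Amide-side-chain: N, Q.
Acidic residues here: none (0).
Amide-side-chain residues here: N3 (1).
The two groups share no amino acid, so total = 0 + 1 = 1.

1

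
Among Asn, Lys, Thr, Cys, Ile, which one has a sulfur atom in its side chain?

The sulfur-bearing residues are cysteine (–SH) and methionine (–S–CH₃).
Of the listed options, only Cys belongs to this group.

Cys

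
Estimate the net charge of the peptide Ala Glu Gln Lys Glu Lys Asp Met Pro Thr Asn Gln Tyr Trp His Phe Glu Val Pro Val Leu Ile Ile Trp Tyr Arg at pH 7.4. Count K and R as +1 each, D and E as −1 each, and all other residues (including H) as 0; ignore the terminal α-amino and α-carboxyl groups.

Positive (K, R): Lys4, Lys6, Arg26 → +3.
Negative (D, E): Glu2, Glu5, Asp7, Glu17 → −4.
Net charge = (+3) + (−4) = −1.

-1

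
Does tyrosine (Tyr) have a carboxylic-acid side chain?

No

Aspartate (D) and glutamate (E) have carboxylic-acid side chains and are the acidic amino acids.
Tyrosine is not in this group.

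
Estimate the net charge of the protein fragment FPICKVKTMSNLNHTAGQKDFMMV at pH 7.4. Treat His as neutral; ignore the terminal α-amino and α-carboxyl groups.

+2

The side chains ionized at physiological pH are Lys/Arg (+1) and Asp/Glu (−1); with His treated as neutral, nothing else contributes.
Positive (K, R): K5, K7, K19 → +3.
Negative (D, E): D20 → −1.
Net charge = (+3) + (−1) = +2.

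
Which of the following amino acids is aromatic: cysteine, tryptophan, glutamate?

The aromatic amino acids are Phe (F, benzyl), Trp (W, indole), and Tyr (Y, phenol).
Of the listed options, only tryptophan belongs to this group.

tryptophan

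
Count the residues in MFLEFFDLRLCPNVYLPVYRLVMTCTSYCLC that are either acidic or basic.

4

Acidic: D, E. Basic: H, K, R.
Acidic residues here: E4, D7 (2).
Basic residues here: R9, R20 (2).
The two groups share no amino acid, so total = 2 + 2 = 4.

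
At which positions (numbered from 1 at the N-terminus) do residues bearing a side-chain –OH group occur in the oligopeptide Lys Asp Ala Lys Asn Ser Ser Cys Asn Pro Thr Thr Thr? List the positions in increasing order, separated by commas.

6, 7, 11, 12, 13

Serine (S), threonine (T), and tyrosine (Y) each carry a hydroxyl group on the side chain.
Matching residues: Ser6, Ser7, Thr11, Thr12, Thr13.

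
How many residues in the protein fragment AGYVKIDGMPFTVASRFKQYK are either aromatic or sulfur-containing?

5

Aromatic: F, W, Y. Sulfur-containing: C, M.
Aromatic residues here: Y3, F11, F17, Y20 (4).
Sulfur-containing residues here: M9 (1).
The two groups share no amino acid, so total = 4 + 1 = 5.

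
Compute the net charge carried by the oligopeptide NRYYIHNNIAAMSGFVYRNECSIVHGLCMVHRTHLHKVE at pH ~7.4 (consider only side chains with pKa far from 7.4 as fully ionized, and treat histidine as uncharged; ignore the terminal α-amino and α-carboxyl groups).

+2

At pH ~7.4 the Lys and Arg side chains are protonated (+1), the Asp and Glu side chains are deprotonated (−1), and with His taken as neutral all other side chains carry no charge.
Positive (K, R): R2, R18, R32, K37 → +4.
Negative (D, E): E20, E39 → −2.
Net charge = (+4) + (−2) = +2.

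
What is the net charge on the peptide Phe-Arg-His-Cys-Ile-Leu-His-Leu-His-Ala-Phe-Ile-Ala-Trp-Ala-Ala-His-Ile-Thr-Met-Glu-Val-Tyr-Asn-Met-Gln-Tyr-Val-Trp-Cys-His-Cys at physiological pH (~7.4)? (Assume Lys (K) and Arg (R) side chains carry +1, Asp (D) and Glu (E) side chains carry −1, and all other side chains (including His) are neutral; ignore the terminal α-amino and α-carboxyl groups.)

Positive (K, R): Arg2 → +1.
Negative (D, E): Glu21 → −1.
Net charge = (+1) + (−1) = 0.

0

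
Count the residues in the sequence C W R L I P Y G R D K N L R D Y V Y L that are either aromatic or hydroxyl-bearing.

Aromatic: F, W, Y. Hydroxyl-bearing: S, T, Y.
Aromatic residues here: W2, Y7, Y16, Y18 (4).
Hydroxyl-bearing residues here: Y7, Y16, Y18 (3).
Y is in both groups, so the 3 Y residues must not be double-counted.
Total = 4 + 3 − 3 = 4.

4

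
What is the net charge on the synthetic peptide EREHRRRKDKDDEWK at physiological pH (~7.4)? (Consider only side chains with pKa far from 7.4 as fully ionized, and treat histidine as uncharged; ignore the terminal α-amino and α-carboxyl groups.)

+1

The side chains ionized at physiological pH are Lys/Arg (+1) and Asp/Glu (−1); with His treated as neutral, nothing else contributes.
Positive (K, R): R2, R5, R6, R7, K8, K10, K15 → +7.
Negative (D, E): E1, E3, D9, D11, D12, E13 → −6.
Net charge = (+7) + (−6) = +1.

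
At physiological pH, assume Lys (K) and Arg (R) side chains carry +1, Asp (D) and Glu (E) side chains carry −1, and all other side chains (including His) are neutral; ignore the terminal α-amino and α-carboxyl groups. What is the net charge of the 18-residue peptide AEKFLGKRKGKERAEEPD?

Positive (K, R): K3, K7, R8, K9, K11, R13 → +6.
Negative (D, E): E2, E12, E15, E16, D18 → −5.
Net charge = (+6) + (−5) = +1.

+1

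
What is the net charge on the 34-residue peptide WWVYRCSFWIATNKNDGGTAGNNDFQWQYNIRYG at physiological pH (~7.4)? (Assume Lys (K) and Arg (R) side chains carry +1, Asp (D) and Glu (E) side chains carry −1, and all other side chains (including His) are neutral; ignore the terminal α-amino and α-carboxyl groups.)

Positive (K, R): R5, K14, R32 → +3.
Negative (D, E): D16, D24 → −2.
Net charge = (+3) + (−2) = +1.

+1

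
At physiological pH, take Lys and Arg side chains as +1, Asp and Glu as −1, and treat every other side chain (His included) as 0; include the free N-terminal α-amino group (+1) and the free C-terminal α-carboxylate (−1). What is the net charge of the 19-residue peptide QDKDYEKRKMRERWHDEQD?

-1

Positive (K, R): K3, K7, R8, K9, R11, R13 → +6.
Negative (D, E): D2, D4, E6, E12, D16, E17, D19 → −7.
The N-terminus (+1) and C-terminus (−1) cancel.
Net charge = (+6) + (−7) = −1.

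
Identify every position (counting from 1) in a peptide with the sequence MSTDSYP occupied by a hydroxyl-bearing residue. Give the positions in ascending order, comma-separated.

Matching residues: S2, T3, S5, Y6.

2, 3, 5, 6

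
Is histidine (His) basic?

Yes

Lysine (K), arginine (R), and histidine (H) have basic, nitrogen-containing side chains.
Histidine is in this group.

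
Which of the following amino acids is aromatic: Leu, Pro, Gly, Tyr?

The aromatic amino acids are Phe (F, benzyl), Trp (W, indole), and Tyr (Y, phenol).
Of the listed options, only Tyr belongs to this group.

Tyr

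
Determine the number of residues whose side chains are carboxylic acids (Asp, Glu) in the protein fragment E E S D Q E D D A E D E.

9

Matching residues: E1, E2, D4, E6, D7, D8, E10, D11, E12.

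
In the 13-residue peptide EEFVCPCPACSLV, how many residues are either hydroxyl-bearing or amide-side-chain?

1

Hydroxyl-bearing: S, T, Y. Amide-side-chain: N, Q.
Hydroxyl-bearing residues here: S11 (1).
Amide-side-chain residues here: none (0).
The two groups share no amino acid, so total = 1 + 0 = 1.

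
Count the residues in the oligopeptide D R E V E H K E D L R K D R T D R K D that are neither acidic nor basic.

Acidic: D, E. Basic: K, R, H. All other residues are neither.
Matching residues: V4, L10, T15.

3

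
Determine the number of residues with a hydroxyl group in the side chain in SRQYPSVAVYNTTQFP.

6

Serine (S), threonine (T), and tyrosine (Y) each carry a hydroxyl group on the side chain.
Matching residues: S1, Y4, S6, Y10, T12, T13.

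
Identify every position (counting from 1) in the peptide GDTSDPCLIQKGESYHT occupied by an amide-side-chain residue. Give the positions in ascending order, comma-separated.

Matching residues: Q10.

10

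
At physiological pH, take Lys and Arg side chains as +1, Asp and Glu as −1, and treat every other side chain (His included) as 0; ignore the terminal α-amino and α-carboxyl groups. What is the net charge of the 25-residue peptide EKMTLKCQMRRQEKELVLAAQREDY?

+1

Positive (K, R): K2, K6, R10, R11, K14, R22 → +6.
Negative (D, E): E1, E13, E15, E23, D24 → −5.
Net charge = (+6) + (−5) = +1.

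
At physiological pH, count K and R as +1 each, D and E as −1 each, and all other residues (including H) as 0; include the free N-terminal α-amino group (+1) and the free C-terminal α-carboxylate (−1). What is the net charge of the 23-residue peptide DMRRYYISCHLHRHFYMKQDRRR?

Positive (K, R): R3, R4, R13, K18, R21, R22, R23 → +7.
Negative (D, E): D1, D20 → −2.
The N-terminus (+1) and C-terminus (−1) cancel.
Net charge = (+7) + (−2) = +5.

+5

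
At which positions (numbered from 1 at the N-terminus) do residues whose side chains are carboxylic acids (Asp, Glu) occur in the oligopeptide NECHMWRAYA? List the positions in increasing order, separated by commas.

2

Matching residues: E2.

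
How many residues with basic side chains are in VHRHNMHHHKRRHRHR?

13

The basic amino acids are Lys (K), Arg (R), and His (H).
Matching residues: H2, R3, H4, H7, H8, H9, K10, R11, R12, H13, R14, H15, R16.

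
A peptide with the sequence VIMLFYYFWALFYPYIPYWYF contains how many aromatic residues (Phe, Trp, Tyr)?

Matching residues: F5, Y6, Y7, F8, W9, F12, Y13, Y15, Y18, W19, Y20, F21.

12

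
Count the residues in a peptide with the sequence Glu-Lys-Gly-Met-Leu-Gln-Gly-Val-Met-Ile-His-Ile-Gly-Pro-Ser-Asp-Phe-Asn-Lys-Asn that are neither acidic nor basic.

Acidic: D, E. Basic: K, R, H. All other residues are neither.
Matching residues: Gly3, Met4, Leu5, Gln6, Gly7, Val8, Met9, Ile10, Ile12, Gly13, Pro14, Ser15, Phe17, Asn18, Asn20.

15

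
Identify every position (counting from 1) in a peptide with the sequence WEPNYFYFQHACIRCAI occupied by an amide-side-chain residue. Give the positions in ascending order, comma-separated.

4, 9

The amide-side-chain residues are Asn (N) and Gln (Q).
Matching residues: N4, Q9.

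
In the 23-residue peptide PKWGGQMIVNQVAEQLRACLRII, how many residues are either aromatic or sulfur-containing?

3

Aromatic: F, W, Y. Sulfur-containing: C, M.
Aromatic residues here: W3 (1).
Sulfur-containing residues here: M7, C19 (2).
The two groups share no amino acid, so total = 1 + 2 = 3.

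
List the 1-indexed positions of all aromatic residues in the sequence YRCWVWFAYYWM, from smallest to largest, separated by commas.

The aromatic amino acids are Phe (F, benzyl), Trp (W, indole), and Tyr (Y, phenol).
Matching residues: Y1, W4, W6, F7, Y9, Y10, W11.

1, 4, 6, 7, 9, 10, 11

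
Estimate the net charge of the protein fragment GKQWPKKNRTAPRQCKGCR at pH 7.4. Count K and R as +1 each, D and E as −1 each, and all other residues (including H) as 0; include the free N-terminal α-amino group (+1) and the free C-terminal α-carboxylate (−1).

Positive (K, R): K2, K6, K7, R9, R13, K16, R19 → +7.
Negative (D, E): none → −0.
The N-terminus (+1) and C-terminus (−1) cancel.
Net charge = (+7) + (−0) = +7.

+7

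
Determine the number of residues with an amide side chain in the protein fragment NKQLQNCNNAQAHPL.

7

Asparagine (N) and glutamine (Q) have uncharged amide side chains.
Matching residues: N1, Q3, Q5, N6, N8, N9, Q11.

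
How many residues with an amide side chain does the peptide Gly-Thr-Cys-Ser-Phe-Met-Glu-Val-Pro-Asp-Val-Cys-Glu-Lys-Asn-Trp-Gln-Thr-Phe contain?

Only N (asparagine) and Q (glutamine) carry a side-chain carboxamide.
Matching residues: Asn15, Gln17.

2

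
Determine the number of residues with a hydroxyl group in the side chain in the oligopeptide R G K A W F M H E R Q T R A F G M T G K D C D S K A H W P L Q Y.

4

Serine (S), threonine (T), and tyrosine (Y) each carry a hydroxyl group on the side chain.
Matching residues: T12, T18, S24, Y32.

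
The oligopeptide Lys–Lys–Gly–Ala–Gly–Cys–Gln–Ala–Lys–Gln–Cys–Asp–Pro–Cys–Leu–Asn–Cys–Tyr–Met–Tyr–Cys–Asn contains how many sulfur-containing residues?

The sulfur-bearing residues are cysteine (–SH) and methionine (–S–CH₃).
Matching residues: Cys6, Cys11, Cys14, Cys17, Met19, Cys21.

6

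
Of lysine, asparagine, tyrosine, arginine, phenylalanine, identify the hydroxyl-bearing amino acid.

Serine (S), threonine (T), and tyrosine (Y) each carry a hydroxyl group on the side chain.
Of the listed options, only tyrosine belongs to this group.

tyrosine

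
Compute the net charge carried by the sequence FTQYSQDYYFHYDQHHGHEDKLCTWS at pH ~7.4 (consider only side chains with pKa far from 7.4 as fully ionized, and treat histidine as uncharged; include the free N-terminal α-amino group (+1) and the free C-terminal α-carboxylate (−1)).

The side chains ionized at physiological pH are Lys/Arg (+1) and Asp/Glu (−1); with His treated as neutral, nothing else contributes.
Positive (K, R): K21 → +1.
Negative (D, E): D7, D13, E19, D20 → −4.
The N-terminus (+1) and C-terminus (−1) cancel.
Net charge = (+1) + (−4) = −3.

-3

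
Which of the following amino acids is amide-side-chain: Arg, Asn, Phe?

Only N (asparagine) and Q (glutamine) carry a side-chain carboxamide.
Of the listed options, only Asn belongs to this group.

Asn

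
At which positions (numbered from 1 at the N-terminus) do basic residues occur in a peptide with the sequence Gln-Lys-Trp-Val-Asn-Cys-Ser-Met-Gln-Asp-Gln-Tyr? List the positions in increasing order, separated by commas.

2

K, R, and H are the three residues with basic side chains (ε-amine, guanidinium, and imidazole respectively).
Matching residues: Lys2.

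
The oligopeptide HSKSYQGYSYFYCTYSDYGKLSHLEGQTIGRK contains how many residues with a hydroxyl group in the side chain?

The –OH-bearing residues are Ser, Thr (aliphatic alcohols), and Tyr (phenol).
Matching residues: S2, S4, Y5, Y8, S9, Y10, Y12, T14, Y15, S16, Y18, S22, T28.

13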